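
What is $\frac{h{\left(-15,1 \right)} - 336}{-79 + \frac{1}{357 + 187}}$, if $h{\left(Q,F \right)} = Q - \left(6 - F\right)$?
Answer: $\frac{193664}{42975} \approx 4.5064$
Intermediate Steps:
$h{\left(Q,F \right)} = -6 + F + Q$ ($h{\left(Q,F \right)} = Q + \left(-6 + F\right) = -6 + F + Q$)
$\frac{h{\left(-15,1 \right)} - 336}{-79 + \frac{1}{357 + 187}} = \frac{\left(-6 + 1 - 15\right) - 336}{-79 + \frac{1}{357 + 187}} = \frac{-20 - 336}{-79 + \frac{1}{544}} = - \frac{356}{-79 + \frac{1}{544}} = - \frac{356}{- \frac{42975}{544}} = \left(-356\right) \left(- \frac{544}{42975}\right) = \frac{193664}{42975}$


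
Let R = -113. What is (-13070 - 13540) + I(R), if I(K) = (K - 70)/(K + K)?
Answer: -6013677/226 ≈ -26609.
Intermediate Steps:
I(K) = (-70 + K)/(2*K) (I(K) = (-70 + K)/((2*K)) = (-70 + K)*(1/(2*K)) = (-70 + K)/(2*K))
(-13070 - 13540) + I(R) = (-13070 - 13540) + (½)*(-70 - 113)/(-113) = -26610 + (½)*(-1/113)*(-183) = -26610 + 183/226 = -6013677/226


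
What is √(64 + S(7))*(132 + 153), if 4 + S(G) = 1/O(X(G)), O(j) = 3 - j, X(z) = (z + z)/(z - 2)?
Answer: 285*√65 ≈ 2297.7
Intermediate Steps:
X(z) = 2*z/(-2 + z) (X(z) = (2*z)/(-2 + z) = 2*z/(-2 + z))
S(G) = -4 + 1/(3 - 2*G/(-2 + G))
√(64 + S(7))*(132 + 153) = √(64 + (-22 + 3*7)/(6 - 1*7))*(132 + 153) = √(64 + (-22 + 21)/(6 - 7))*285 = √(64 - 1/(-1))*285 = √(64 - 1*(-1))*285 = √(64 + 1)*285 = √65*285 = 285*√65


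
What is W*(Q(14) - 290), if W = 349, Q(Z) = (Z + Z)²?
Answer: 172406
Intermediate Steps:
Q(Z) = 4*Z² (Q(Z) = (2*Z)² = 4*Z²)
W*(Q(14) - 290) = 349*(4*14² - 290) = 349*(4*196 - 290) = 349*(784 - 290) = 349*494 = 172406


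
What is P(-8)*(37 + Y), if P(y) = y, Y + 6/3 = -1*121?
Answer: 688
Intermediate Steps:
Y = -123 (Y = -2 - 1*121 = -2 - 121 = -123)
P(-8)*(37 + Y) = -8*(37 - 123) = -8*(-86) = 688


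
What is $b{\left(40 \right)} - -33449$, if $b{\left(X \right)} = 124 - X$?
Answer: $33533$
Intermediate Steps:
$b{\left(40 \right)} - -33449 = \left(124 - 40\right) - -33449 = \left(124 - 40\right) + 33449 = 84 + 33449 = 33533$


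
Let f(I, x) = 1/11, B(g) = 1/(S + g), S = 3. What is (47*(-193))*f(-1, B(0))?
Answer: -9071/11 ≈ -824.64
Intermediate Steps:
B(g) = 1/(3 + g)
f(I, x) = 1/11
(47*(-193))*f(-1, B(0)) = (47*(-193))*(1/11) = -9071*1/11 = -9071/11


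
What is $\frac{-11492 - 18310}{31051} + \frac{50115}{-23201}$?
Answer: $- \frac{2247557067}{720414251} \approx -3.1198$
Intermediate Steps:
$\frac{-11492 - 18310}{31051} + \frac{50115}{-23201} = \left(-29802\right) \frac{1}{31051} + 50115 \left(- \frac{1}{23201}\right) = - \frac{29802}{31051} - \frac{50115}{23201} = - \frac{2247557067}{720414251}$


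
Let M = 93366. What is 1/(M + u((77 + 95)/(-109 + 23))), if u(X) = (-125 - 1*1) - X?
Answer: 1/93242 ≈ 1.0725e-5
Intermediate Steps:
u(X) = -126 - X (u(X) = (-125 - 1) - X = -126 - X)
1/(M + u((77 + 95)/(-109 + 23))) = 1/(93366 + (-126 - (77 + 95)/(-109 + 23))) = 1/(93366 + (-126 - 172/(-86))) = 1/(93366 + (-126 - 172*(-1)/86)) = 1/(93366 + (-126 - 1*(-2))) = 1/(93366 + (-126 + 2)) = 1/(93366 - 124) = 1/93242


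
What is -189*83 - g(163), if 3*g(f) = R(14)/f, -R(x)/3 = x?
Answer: -2556967/163 ≈ -15687.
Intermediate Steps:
R(x) = -3*x
g(f) = -14/f (g(f) = ((-3*14)/f)/3 = (-42/f)/3 = -14/f)
-189*83 - g(163) = -189*83 - (-14)/163 = -15687 - (-14)/163 = -15687 - 1*(-14/163) = -15687 + 14/163 = -2556967/163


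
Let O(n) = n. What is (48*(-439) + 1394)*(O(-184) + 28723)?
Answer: -561590442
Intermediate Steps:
(48*(-439) + 1394)*(O(-184) + 28723) = (48*(-439) + 1394)*(-184 + 28723) = (-21072 + 1394)*28539 = -19678*28539 = -561590442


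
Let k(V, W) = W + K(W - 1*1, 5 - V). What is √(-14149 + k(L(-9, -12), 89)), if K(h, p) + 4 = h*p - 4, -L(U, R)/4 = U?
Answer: 2*I*√4199 ≈ 129.6*I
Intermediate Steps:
L(U, R) = -4*U
K(h, p) = -8 + h*p (K(h, p) = -4 + (h*p - 4) = -4 + (-4 + h*p) = -8 + h*p)
k(V, W) = -8 + W + (-1 + W)*(5 - V) (k(V, W) = W + (-8 + (W - 1*1)*(5 - V)) = W + (-8 + (W - 1)*(5 - V)) = W + (-8 + (-1 + W)*(5 - V)) = -8 + W + (-1 + W)*(5 - V))
√(-14149 + k(L(-9, -12), 89)) = √(-14149 + (-8 + 89 - (-1 + 89)*(-5 - 4*(-9)))) = √(-14149 + (-8 + 89 - 1*88*(-5 + 36))) = √(-14149 + (-8 + 89 - 1*88*31)) = √(-14149 + (-8 + 89 - 2728)) = √(-14149 - 2647) = √(-16796) = 2*I*√4199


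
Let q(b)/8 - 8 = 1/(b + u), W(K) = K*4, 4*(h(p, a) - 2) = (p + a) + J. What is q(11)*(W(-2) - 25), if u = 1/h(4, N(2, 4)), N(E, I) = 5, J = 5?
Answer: -87560/41 ≈ -2135.6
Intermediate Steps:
h(p, a) = 13/4 + a/4 + p/4 (h(p, a) = 2 + ((p + a) + 5)/4 = 2 + ((a + p) + 5)/4 = 2 + (5 + a + p)/4 = 2 + (5/4 + a/4 + p/4) = 13/4 + a/4 + p/4)
W(K) = 4*K
u = 2/11 (u = 1/(13/4 + (¼)*5 + (¼)*4) = 1/(13/4 + 5/4 + 1) = 1/(11/2) = 2/11 ≈ 0.18182)
q(b) = 64 + 8/(2/11 + b) (q(b) = 64 + 8/(b + 2/11) = 64 + 8/(2/11 + b))
q(11)*(W(-2) - 25) = (8*(27 + 88*11)/(2 + 11*11))*(4*(-2) - 25) = (8*(27 + 968)/(2 + 121))*(-8 - 25) = (8*995/123)*(-33) = (8*(1/123)*995)*(-33) = (7960/123)*(-33) = -87560/41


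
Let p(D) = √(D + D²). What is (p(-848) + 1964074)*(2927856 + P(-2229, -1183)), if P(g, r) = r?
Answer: 5748202345802 + 128773612*√371 ≈ 5.7507e+12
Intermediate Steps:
(p(-848) + 1964074)*(2927856 + P(-2229, -1183)) = (√(-848*(1 - 848)) + 1964074)*(2927856 - 1183) = (√(-848*(-847)) + 1964074)*2926673 = (√718256 + 1964074)*2926673 = (44*√371 + 1964074)*2926673 = (1964074 + 44*√371)*2926673 = 5748202345802 + 128773612*√371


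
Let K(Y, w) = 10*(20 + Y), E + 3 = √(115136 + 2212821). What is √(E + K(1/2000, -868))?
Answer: √(78802 + 400*√2327957)/20 ≈ 41.506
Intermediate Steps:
E = -3 + √2327957 (E = -3 + √(115136 + 2212821) = -3 + √2327957 ≈ 1522.8)
K(Y, w) = 200 + 10*Y
√(E + K(1/2000, -868)) = √((-3 + √2327957) + (200 + 10/2000)) = √((-3 + √2327957) + (200 + 10*(1/2000))) = √((-3 + √2327957) + (200 + 1/200)) = √((-3 + √2327957) + 40001/200) = √(39401/200 + √2327957)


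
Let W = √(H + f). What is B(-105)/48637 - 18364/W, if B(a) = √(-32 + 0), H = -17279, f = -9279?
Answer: 2*I*(3794*√2 + 223292467*√542)/92264389 ≈ 112.69*I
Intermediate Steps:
B(a) = 4*I*√2 (B(a) = √(-32) = 4*I*√2)
W = 7*I*√542 (W = √(-17279 - 9279) = √(-26558) = 7*I*√542 ≈ 162.97*I)
B(-105)/48637 - 18364/W = (4*I*√2)/48637 - 18364*(-I*√542/3794) = (4*I*√2)*(1/48637) - (-9182)*I*√542/1897 = 4*I*√2/48637 + 9182*I*√542/1897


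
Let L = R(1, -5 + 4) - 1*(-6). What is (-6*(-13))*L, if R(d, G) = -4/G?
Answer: 780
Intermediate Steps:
L = 10 (L = -4/(-5 + 4) - 1*(-6) = -4/(-1) + 6 = -4*(-1) + 6 = 4 + 6 = 10)
(-6*(-13))*L = -6*(-13)*10 = 78*10 = 780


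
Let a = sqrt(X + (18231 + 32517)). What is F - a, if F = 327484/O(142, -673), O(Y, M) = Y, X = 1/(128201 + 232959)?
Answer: 163742/71 - sqrt(1654848454117490)/180580 ≈ 2081.0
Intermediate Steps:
X = 1/361160 ≈ 2.7689e-6
F = 163742/71 (F = 327484/142 = 327484*(1/142) = 163742/71 ≈ 2306.2)
a = sqrt(1654848454117490)/180580 (a = sqrt(1/361160 + (18231 + 32517)) = sqrt(1/361160 + 50748) = sqrt(18328147681/361160) = sqrt(1654848454117490)/180580 ≈ 225.27)
F - a = 163742/71 - sqrt(1654848454117490)/180580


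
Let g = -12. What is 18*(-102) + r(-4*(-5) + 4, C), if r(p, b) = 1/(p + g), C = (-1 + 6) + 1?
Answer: -22031/12 ≈ -1835.9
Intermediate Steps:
C = 6 (C = 5 + 1 = 6)
r(p, b) = 1/(-12 + p) (r(p, b) = 1/(p - 12) = 1/(-12 + p))
18*(-102) + r(-4*(-5) + 4, C) = 18*(-102) + 1/(-12 + (-4*(-5) + 4)) = -1836 + 1/(-12 + (20 + 4)) = -1836 + 1/(-12 + 24) = -1836 + 1/12 = -22031/12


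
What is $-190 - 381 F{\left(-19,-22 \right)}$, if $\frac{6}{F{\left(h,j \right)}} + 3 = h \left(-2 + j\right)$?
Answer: $- \frac{29452}{151} \approx -195.05$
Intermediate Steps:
$F{\left(h,j \right)} = \frac{6}{-3 + h \left(-2 + j\right)}$
$-190 - 381 F{\left(-19,-22 \right)} = -190 - 381 \frac{6}{-3 - -38 - -418} = -190 - 381 \frac{6}{-3 + 38 + 418} = -190 - 381 \cdot \frac{6}{453} = -190 - 381 \cdot 6 \cdot \frac{1}{453} = -190 - \frac{762}{151} = - \frac{29452}{151}$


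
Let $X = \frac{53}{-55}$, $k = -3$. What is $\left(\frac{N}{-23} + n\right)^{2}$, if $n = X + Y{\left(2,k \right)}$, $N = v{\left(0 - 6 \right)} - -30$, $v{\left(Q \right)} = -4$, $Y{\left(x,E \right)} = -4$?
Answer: $\frac{59428681}{1600225} \approx 37.138$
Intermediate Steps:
$N = 26$ ($N = -4 - -30 = -4 + 30 = 26$)
$X = - \frac{53}{55}$ ($X = 53 \left(- \frac{1}{55}\right) = - \frac{53}{55} \approx -0.96364$)
$n = - \frac{273}{55}$ ($n = - \frac{53}{55} - 4 = - \frac{273}{55} \approx -4.9636$)
$\left(\frac{N}{-23} + n\right)^{2} = \left(\frac{26}{-23} - \frac{273}{55}\right)^{2} = \left(26 \left(- \frac{1}{23}\right) - \frac{273}{55}\right)^{2} = \left(- \frac{26}{23} - \frac{273}{55}\right)^{2} = \left(- \frac{7709}{1265}\right)^{2} = \frac{59428681}{1600225}$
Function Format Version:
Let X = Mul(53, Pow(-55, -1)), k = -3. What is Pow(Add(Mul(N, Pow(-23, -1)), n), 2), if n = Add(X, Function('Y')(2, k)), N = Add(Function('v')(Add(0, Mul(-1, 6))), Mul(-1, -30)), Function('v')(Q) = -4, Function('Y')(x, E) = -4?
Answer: Rational(59428681, 1600225) ≈ 37.138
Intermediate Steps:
N = 26 (N = Add(-4, Mul(-1, -30)) = Add(-4, 30) = 26)
X = Rational(-53, 55) (X = Mul(53, Rational(-1, 55)) = Rational(-53, 55) ≈ -0.96364)
n = Rational(-273, 55) (n = Add(Rational(-53, 55), -4) = Rational(-273, 55) ≈ -4.9636)
Pow(Add(Mul(N, Pow(-23, -1)), n), 2) = Pow(Add(Mul(26, Pow(-23, -1)), Rational(-273, 55)), 2) = Pow(Add(Mul(26, Rational(-1, 23)), Rational(-273, 55)), 2) = Pow(Add(Rational(-26, 23), Rational(-273, 55)), 2) = Pow(Rational(-7709, 1265), 2) = Rational(59428681, 1600225)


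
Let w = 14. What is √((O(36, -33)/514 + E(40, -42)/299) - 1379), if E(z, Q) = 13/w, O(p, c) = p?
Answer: I*√9443200697602/82754 ≈ 37.134*I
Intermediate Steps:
E(z, Q) = 13/14
√((O(36, -33)/514 + E(40, -42)/299) - 1379) = √((36/514 + (13/14)/299) - 1379) = √((36*(1/514) + (13/14)*(1/299)) - 1379) = √((18/257 + 1/322) - 1379) = √(6053/82754 - 1379) = √(-114111713/82754) = I*√9443200697602/82754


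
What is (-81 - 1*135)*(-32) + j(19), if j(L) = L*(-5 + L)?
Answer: 7178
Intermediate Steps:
(-81 - 1*135)*(-32) + j(19) = (-81 - 1*135)*(-32) + 19*(-5 + 19) = (-81 - 135)*(-32) + 19*14 = -216*(-32) + 266 = 6912 + 266 = 7178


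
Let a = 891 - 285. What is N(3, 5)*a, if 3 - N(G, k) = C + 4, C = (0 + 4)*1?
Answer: -3030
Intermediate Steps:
C = 4 (C = 4*1 = 4)
a = 606
N(G, k) = -5 (N(G, k) = 3 - (4 + 4) = 3 - 1*8 = 3 - 8 = -5)
N(3, 5)*a = -5*606 = -3030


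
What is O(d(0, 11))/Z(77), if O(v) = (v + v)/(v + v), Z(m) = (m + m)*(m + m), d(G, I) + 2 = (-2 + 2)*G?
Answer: 1/23716 ≈ 4.2166e-5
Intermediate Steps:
d(G, I) = -2 (d(G, I) = -2 + (-2 + 2)*G = -2 + 0*G = -2 + 0 = -2)
Z(m) = 4*m² (Z(m) = (2*m)*(2*m) = 4*m²)
O(v) = 1 (O(v) = (2*v)/((2*v)) = (2*v)*(1/(2*v)) = 1)
O(d(0, 11))/Z(77) = 1/(4*77²) = 1/(4*5929) = 1/23716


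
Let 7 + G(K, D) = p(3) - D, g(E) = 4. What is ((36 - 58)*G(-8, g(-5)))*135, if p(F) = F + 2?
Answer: 17820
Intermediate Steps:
p(F) = 2 + F
G(K, D) = -2 - D (G(K, D) = -7 + ((2 + 3) - D) = -7 + (5 - D) = -2 - D)
((36 - 58)*G(-8, g(-5)))*135 = ((36 - 58)*(-2 - 1*4))*135 = -22*(-2 - 4)*135 = -22*(-6)*135 = 132*135 = 17820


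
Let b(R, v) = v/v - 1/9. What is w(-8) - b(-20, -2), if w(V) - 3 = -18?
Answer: -143/9 ≈ -15.889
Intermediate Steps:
b(R, v) = 8/9 (b(R, v) = 1 - 1*1/9 = 1 - 1/9 = 8/9)
w(V) = -15 (w(V) = 3 - 18 = -15)
w(-8) - b(-20, -2) = -15 - 1*8/9 = -15 - 8/9 = -143/9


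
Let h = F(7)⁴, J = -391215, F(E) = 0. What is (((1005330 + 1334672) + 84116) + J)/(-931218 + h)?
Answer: -2032903/931218 ≈ -2.1831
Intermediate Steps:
h = 0 (h = 0⁴ = 0)
(((1005330 + 1334672) + 84116) + J)/(-931218 + h) = (((1005330 + 1334672) + 84116) - 391215)/(-931218 + 0) = ((2340002 + 84116) - 391215)/(-931218) = (2424118 - 391215)*(-1/931218) = 2032903*(-1/931218) = -2032903/931218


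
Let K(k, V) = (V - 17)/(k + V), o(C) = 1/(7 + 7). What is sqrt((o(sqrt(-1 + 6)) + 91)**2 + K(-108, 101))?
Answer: sqrt(1623273)/14 ≈ 91.005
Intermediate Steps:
o(C) = 1/14
K(k, V) = (-17 + V)/(V + k)
sqrt((o(sqrt(-1 + 6)) + 91)**2 + K(-108, 101)) = sqrt((1/14 + 91)**2 + (-17 + 101)/(101 - 108)) = sqrt((1275/14)**2 + 84/(-7)) = sqrt(1625625/196 - 1/7*84) = sqrt(1625625/196 - 12) = sqrt(1623273/196) = sqrt(1623273)/14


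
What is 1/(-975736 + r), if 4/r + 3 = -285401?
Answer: -71351/69619739337 ≈ -1.0249e-6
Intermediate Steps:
r = -1/71351 (r = 4/(-3 - 285401) = 4/(-285404) = 4*(-1/285404) = -1/71351 ≈ -1.4015e-5)
1/(-975736 + r) = 1/(-975736 - 1/71351) = 1/(-69619739337/71351) = -71351/69619739337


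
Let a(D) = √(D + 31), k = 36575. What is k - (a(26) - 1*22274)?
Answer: 58849 - √57 ≈ 58841.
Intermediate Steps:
a(D) = √(31 + D)
k - (a(26) - 1*22274) = 36575 - (√(31 + 26) - 1*22274) = 36575 - (√57 - 22274) = 36575 - (-22274 + √57) = 36575 + (22274 - √57) = 58849 - √57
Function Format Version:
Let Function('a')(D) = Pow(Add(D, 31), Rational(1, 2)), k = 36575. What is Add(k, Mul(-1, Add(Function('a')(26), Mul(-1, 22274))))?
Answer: Add(58849, Mul(-1, Pow(57, Rational(1, 2)))) ≈ 58841.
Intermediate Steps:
Function('a')(D) = Pow(Add(31, D), Rational(1, 2))
Add(k, Mul(-1, Add(Function('a')(26), Mul(-1, 22274)))) = Add(36575, Mul(-1, Add(Pow(Add(31, 26), Rational(1, 2)), Mul(-1, 22274)))) = Add(36575, Mul(-1, Add(Pow(57, Rational(1, 2)), -22274))) = Add(36575, Mul(-1, Add(-22274, Pow(57, Rational(1, 2))))) = Add(36575, Add(22274, Mul(-1, Pow(57, Rational(1, 2))))) = Add(58849, Mul(-1, Pow(57, Rational(1, 2))))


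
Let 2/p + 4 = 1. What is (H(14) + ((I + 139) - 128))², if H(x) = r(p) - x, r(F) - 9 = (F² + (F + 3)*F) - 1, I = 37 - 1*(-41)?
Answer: 543169/81 ≈ 6705.8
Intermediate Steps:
p = -⅔ (p = 2/(-4 + 1) = 2/(-3) = 2*(-⅓) = -⅔ ≈ -0.66667)
I = 78 (I = 37 + 41 = 78)
r(F) = 8 + F² + F*(3 + F) (r(F) = 9 + ((F² + (F + 3)*F) - 1) = 9 + ((F² + (3 + F)*F) - 1) = 9 + ((F² + F*(3 + F)) - 1) = 9 + (-1 + F² + F*(3 + F)) = 8 + F² + F*(3 + F))
H(x) = 62/9 - x (H(x) = (8 + 2*(-⅔)² + 3*(-⅔)) - x = (8 + 2*(4/9) - 2) - x = (8 + 8/9 - 2) - x = 62/9 - x)
(H(14) + ((I + 139) - 128))² = ((62/9 - 1*14) + ((78 + 139) - 128))² = ((62/9 - 14) + (217 - 128))² = (-64/9 + 89)² = (737/9)² = 543169/81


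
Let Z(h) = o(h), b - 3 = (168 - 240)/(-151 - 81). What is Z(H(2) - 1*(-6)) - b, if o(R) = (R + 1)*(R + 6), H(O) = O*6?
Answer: 13128/29 ≈ 452.69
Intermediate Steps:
H(O) = 6*O
o(R) = (1 + R)*(6 + R)
b = 96/29 (b = 3 + (168 - 240)/(-151 - 81) = 3 - 72/(-232) = 3 - 72*(-1/232) = 3 + 9/29 = 96/29 ≈ 3.3103)
Z(h) = 6 + h² + 7*h
Z(H(2) - 1*(-6)) - b = (6 + (6*2 - 1*(-6))² + 7*(6*2 - 1*(-6))) - 1*96/29 = (6 + (12 + 6)² + 7*(12 + 6)) - 96/29 = (6 + 18² + 7*18) - 96/29 = (6 + 324 + 126) - 96/29 = 456 - 96/29 = 13128/29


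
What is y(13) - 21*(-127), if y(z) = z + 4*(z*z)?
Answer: 3356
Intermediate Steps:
y(z) = z + 4*z**2
y(13) - 21*(-127) = 13*(1 + 4*13) - 21*(-127) = 13*(1 + 52) + 2667 = 13*53 + 2667 = 689 + 2667 = 3356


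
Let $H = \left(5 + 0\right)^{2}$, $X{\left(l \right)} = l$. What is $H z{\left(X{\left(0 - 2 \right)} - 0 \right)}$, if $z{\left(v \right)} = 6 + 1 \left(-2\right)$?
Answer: $100$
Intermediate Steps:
$H = 25$ ($H = 5^{2} = 25$)
$z{\left(v \right)} = 4$ ($z{\left(v \right)} = 6 - 2 = 4$)
$H z{\left(X{\left(0 - 2 \right)} - 0 \right)} = 25 \cdot 4 = 100$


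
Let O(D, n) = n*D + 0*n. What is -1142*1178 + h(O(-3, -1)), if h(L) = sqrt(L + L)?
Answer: -1345276 + sqrt(6) ≈ -1.3453e+6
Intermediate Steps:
O(D, n) = D*n (O(D, n) = D*n + 0 = D*n)
h(L) = sqrt(2)*sqrt(L) (h(L) = sqrt(2*L) = sqrt(2)*sqrt(L))
-1142*1178 + h(O(-3, -1)) = -1142*1178 + sqrt(2)*sqrt(-3*(-1)) = -1345276 + sqrt(2)*sqrt(3) = -1345276 + sqrt(6)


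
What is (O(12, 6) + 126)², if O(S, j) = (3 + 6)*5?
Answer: 29241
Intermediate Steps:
O(S, j) = 45 (O(S, j) = 9*5 = 45)
(O(12, 6) + 126)² = (45 + 126)² = 171² = 29241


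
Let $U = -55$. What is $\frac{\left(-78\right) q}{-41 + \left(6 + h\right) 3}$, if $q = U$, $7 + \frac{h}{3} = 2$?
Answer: $- \frac{2145}{34} \approx -63.088$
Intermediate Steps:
$h = -15$ ($h = -21 + 3 \cdot 2 = -21 + 6 = -15$)
$q = -55$
$\frac{\left(-78\right) q}{-41 + \left(6 + h\right) 3} = \frac{\left(-78\right) \left(-55\right)}{-41 + \left(6 - 15\right) 3} = \frac{4290}{-41 - 27} = \frac{4290}{-68} = 4290 \left(- \frac{1}{68}\right) = - \frac{2145}{34}$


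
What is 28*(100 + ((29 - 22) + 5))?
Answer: 3136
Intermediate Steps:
28*(100 + ((29 - 22) + 5)) = 28*(100 + (7 + 5)) = 28*(100 + 12) = 28*112 = 3136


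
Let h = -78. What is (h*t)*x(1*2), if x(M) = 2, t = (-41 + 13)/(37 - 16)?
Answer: 208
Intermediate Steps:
t = -4/3 (t = -28/21 = -28*1/21 = -4/3 ≈ -1.3333)
(h*t)*x(1*2) = -78*(-4/3)*2 = 104*2 = 208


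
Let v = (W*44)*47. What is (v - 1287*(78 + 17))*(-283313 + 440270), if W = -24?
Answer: -26980437429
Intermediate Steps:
v = -49632 (v = -24*44*47 = -1056*47 = -49632)
(v - 1287*(78 + 17))*(-283313 + 440270) = (-49632 - 1287*(78 + 17))*(-283313 + 440270) = (-49632 - 1287*95)*156957 = (-49632 - 122265)*156957 = -171897*156957 = -26980437429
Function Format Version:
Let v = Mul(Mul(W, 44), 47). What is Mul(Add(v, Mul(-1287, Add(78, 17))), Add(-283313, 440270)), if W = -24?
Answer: -26980437429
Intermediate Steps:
v = -49632 (v = Mul(Mul(-24, 44), 47) = Mul(-1056, 47) = -49632)
Mul(Add(v, Mul(-1287, Add(78, 17))), Add(-283313, 440270)) = Mul(Add(-49632, Mul(-1287, Add(78, 17))), Add(-283313, 440270)) = Mul(Add(-49632, Mul(-1287, 95)), 156957) = Mul(Add(-49632, -122265), 156957) = Mul(-171897, 156957) = -26980437429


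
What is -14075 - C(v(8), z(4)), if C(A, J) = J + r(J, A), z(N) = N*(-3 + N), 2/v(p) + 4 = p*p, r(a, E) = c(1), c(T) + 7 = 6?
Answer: -14078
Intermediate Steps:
c(T) = -1 (c(T) = -7 + 6 = -1)
r(a, E) = -1
v(p) = 2/(-4 + p²) (v(p) = 2/(-4 + p*p) = 2/(-4 + p²))
C(A, J) = -1 + J (C(A, J) = J - 1 = -1 + J)
-14075 - C(v(8), z(4)) = -14075 - (-1 + 4*(-3 + 4)) = -14075 - (-1 + 4*1) = -14075 - (-1 + 4) = -14075 - 1*3 = -14075 - 3 = -14078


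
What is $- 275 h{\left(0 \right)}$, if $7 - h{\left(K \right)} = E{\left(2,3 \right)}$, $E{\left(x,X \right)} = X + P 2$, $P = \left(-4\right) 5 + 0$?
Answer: $-12100$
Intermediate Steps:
$P = -20$ ($P = -20 + 0 = -20$)
$E{\left(x,X \right)} = -40 + X$ ($E{\left(x,X \right)} = X - 40 = -40 + X$)
$h{\left(K \right)} = 44$ ($h{\left(K \right)} = 7 - \left(-40 + 3\right) = 7 - -37 = 7 + 37 = 44$)
$- 275 h{\left(0 \right)} = \left(-275\right) 44 = -12100$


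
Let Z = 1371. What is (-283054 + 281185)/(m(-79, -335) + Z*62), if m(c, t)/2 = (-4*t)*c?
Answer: 1869/126718 ≈ 0.014749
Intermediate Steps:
m(c, t) = -8*c*t (m(c, t) = 2*((-4*t)*c) = 2*(-4*c*t) = -8*c*t)
(-283054 + 281185)/(m(-79, -335) + Z*62) = (-283054 + 281185)/(-8*(-79)*(-335) + 1371*62) = -1869/(-211720 + 85002) = -1869/(-126718) = -1869*(-1/126718) = 1869/126718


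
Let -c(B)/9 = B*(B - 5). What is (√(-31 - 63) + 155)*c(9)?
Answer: -50220 - 324*I*√94 ≈ -50220.0 - 3141.3*I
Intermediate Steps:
c(B) = -9*B*(-5 + B) (c(B) = -9*B*(B - 5) = -9*B*(-5 + B))
(√(-31 - 63) + 155)*c(9) = (√(-31 - 63) + 155)*(9*9*(5 - 1*9)) = (√(-94) + 155)*(9*9*(5 - 9)) = (I*√94 + 155)*(9*9*(-4)) = (155 + I*√94)*(-324) = -50220 - 324*I*√94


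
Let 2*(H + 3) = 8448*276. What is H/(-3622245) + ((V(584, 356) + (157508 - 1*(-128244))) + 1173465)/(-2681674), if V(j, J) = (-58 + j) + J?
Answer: -2805062722203/3237893412710 ≈ -0.86632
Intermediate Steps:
V(j, J) = -58 + J + j
H = 1165821 (H = -3 + (8448*276)/2 = -3 + (½)*2331648 = -3 + 1165824 = 1165821)
H/(-3622245) + ((V(584, 356) + (157508 - 1*(-128244))) + 1173465)/(-2681674) = 1165821/(-3622245) + (((-58 + 356 + 584) + (157508 - 1*(-128244))) + 1173465)/(-2681674) = 1165821*(-1/3622245) + ((882 + (157508 + 128244)) + 1173465)*(-1/2681674) = -388607/1207415 + ((882 + 285752) + 1173465)*(-1/2681674) = -388607/1207415 + (286634 + 1173465)*(-1/2681674) = -388607/1207415 + 1460099*(-1/2681674) = -388607/1207415 - 1460099/2681674 = -2805062722203/3237893412710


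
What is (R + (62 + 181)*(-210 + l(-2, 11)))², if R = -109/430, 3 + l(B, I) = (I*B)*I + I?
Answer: 2152372523281561/184900 ≈ 1.1641e+10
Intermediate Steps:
l(B, I) = -3 + I + B*I² (l(B, I) = -3 + ((I*B)*I + I) = -3 + ((B*I)*I + I) = -3 + (B*I² + I) = -3 + (I + B*I²) = -3 + I + B*I²)
R = -109/430 (R = -109*1/430 = -109/430 ≈ -0.25349)
(R + (62 + 181)*(-210 + l(-2, 11)))² = (-109/430 + (62 + 181)*(-210 + (-3 + 11 - 2*11²)))² = (-109/430 + 243*(-210 + (-3 + 11 - 2*121)))² = (-109/430 + 243*(-210 + (-3 + 11 - 242)))² = (-109/430 + 243*(-210 - 234))² = (-109/430 + 243*(-444))² = (-109/430 - 107892)² = (-46393669/430)² = 2152372523281561/184900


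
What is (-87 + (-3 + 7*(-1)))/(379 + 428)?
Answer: -97/807 ≈ -0.12020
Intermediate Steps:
(-87 + (-3 + 7*(-1)))/(379 + 428) = (-87 + (-3 - 7))/807 = (-87 - 10)*(1/807) = -97*1/807 = -97/807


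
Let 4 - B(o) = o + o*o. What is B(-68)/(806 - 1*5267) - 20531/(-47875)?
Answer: 309515791/213570375 ≈ 1.4492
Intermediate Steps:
B(o) = 4 - o - o**2 (B(o) = 4 - (o + o*o) = 4 - (o + o**2) = 4 + (-o - o**2) = 4 - o - o**2)
B(-68)/(806 - 1*5267) - 20531/(-47875) = (4 - 1*(-68) - 1*(-68)**2)/(806 - 1*5267) - 20531/(-47875) = (4 + 68 - 1*4624)/(806 - 5267) - 20531*(-1/47875) = (4 + 68 - 4624)/(-4461) + 20531/47875 = -4552*(-1/4461) + 20531/47875 = 4552/4461 + 20531/47875 = 309515791/213570375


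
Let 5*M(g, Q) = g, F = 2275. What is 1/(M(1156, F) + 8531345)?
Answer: 5/42657881 ≈ 1.1721e-7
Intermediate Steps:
M(g, Q) = g/5
1/(M(1156, F) + 8531345) = 1/((⅕)*1156 + 8531345) = 1/(1156/5 + 8531345) = 1/(42657881/5) = 5/42657881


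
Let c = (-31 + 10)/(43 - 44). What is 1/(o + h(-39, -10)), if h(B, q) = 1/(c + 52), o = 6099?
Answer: 73/445228 ≈ 0.00016396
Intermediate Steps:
c = 21 (c = -21/(-1) = -21*(-1) = 21)
h(B, q) = 1/73 (h(B, q) = 1/(21 + 52) = 1/73)
1/(o + h(-39, -10)) = 1/(6099 + 1/73) = 1/(445228/73) = 73/445228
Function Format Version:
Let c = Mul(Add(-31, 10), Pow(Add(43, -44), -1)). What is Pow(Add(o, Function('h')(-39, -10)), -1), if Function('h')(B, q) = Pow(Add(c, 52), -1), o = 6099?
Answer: Rational(73, 445228) ≈ 0.00016396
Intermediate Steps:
c = 21 (c = Mul(-21, Pow(-1, -1)) = Mul(-21, -1) = 21)
Function('h')(B, q) = Rational(1, 73) (Function('h')(B, q) = Pow(Add(21, 52), -1) = Pow(73, -1) = Rational(1, 73))
Pow(Add(o, Function('h')(-39, -10)), -1) = Pow(Add(6099, Rational(1, 73)), -1) = Pow(Rational(445228, 73), -1) = Rational(73, 445228)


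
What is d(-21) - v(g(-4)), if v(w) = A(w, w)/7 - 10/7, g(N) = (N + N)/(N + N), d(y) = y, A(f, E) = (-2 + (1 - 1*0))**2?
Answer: -138/7 ≈ -19.714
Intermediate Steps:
A(f, E) = 1 (A(f, E) = (-2 + (1 + 0))**2 = (-2 + 1)**2 = (-1)**2 = 1)
g(N) = 1 (g(N) = (2*N)/((2*N)) = (2*N)*(1/(2*N)) = 1)
v(w) = -9/7 (v(w) = 1/7 - 10/7 = -9/7)
d(-21) - v(g(-4)) = -21 - 1*(-9/7) = -21 + 9/7 = -138/7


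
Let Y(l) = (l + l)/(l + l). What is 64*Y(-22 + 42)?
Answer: 64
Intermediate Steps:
Y(l) = 1 (Y(l) = (2*l)/((2*l)) = (2*l)*(1/(2*l)) = 1)
64*Y(-22 + 42) = 64*1 = 64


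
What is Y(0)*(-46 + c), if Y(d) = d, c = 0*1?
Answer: 0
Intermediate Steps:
c = 0
Y(0)*(-46 + c) = 0*(-46 + 0) = 0*(-46) = 0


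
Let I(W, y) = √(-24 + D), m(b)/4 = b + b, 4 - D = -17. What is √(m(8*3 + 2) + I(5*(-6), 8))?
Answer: √(208 + I*√3) ≈ 14.422 + 0.06005*I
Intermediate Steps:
D = 21 (D = 4 - 1*(-17) = 4 + 17 = 21)
m(b) = 8*b (m(b) = 4*(b + b) = 4*(2*b) = 8*b)
I(W, y) = I*√3 (I(W, y) = √(-24 + 21) = √(-3) = I*√3)
√(m(8*3 + 2) + I(5*(-6), 8)) = √(8*(8*3 + 2) + I*√3) = √(8*(24 + 2) + I*√3) = √(8*26 + I*√3) = √(208 + I*√3)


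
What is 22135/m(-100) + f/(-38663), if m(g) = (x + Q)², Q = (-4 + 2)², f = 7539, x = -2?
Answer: 855775349/154652 ≈ 5533.6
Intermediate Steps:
Q = 4 (Q = (-2)² = 4)
m(g) = 4 (m(g) = (-2 + 4)² = 2² = 4)
22135/m(-100) + f/(-38663) = 22135/4 + 7539/(-38663) = 22135*(¼) + 7539*(-1/38663) = 22135/4 - 7539/38663 = 855775349/154652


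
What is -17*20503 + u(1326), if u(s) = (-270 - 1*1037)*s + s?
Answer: -2080307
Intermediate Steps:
u(s) = -1306*s (u(s) = (-270 - 1037)*s + s = -1307*s + s = -1306*s)
-17*20503 + u(1326) = -17*20503 - 1306*1326 = -348551 - 1731756 = -2080307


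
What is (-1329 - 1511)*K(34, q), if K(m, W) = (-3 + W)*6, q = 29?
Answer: -443040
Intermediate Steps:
K(m, W) = -18 + 6*W
(-1329 - 1511)*K(34, q) = (-1329 - 1511)*(-18 + 6*29) = -2840*(-18 + 174) = -2840*156 = -443040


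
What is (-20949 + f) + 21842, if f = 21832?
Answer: 22725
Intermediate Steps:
(-20949 + f) + 21842 = (-20949 + 21832) + 21842 = 883 + 21842 = 22725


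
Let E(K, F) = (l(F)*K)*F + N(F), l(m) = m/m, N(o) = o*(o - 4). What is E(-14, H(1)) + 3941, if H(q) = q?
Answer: 3924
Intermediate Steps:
N(o) = o*(-4 + o)
l(m) = 1
E(K, F) = F*K + F*(-4 + F) (E(K, F) = (1*K)*F + F*(-4 + F) = K*F + F*(-4 + F) = F*K + F*(-4 + F))
E(-14, H(1)) + 3941 = 1*(-4 + 1 - 14) + 3941 = 1*(-17) + 3941 = -17 + 3941 = 3924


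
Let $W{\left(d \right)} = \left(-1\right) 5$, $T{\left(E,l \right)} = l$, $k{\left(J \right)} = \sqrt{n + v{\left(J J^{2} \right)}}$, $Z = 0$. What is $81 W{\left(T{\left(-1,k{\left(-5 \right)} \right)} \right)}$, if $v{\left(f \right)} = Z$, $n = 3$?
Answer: $-405$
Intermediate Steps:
$v{\left(f \right)} = 0$
$k{\left(J \right)} = \sqrt{3}$ ($k{\left(J \right)} = \sqrt{3 + 0} = \sqrt{3}$)
$W{\left(d \right)} = -5$
$81 W{\left(T{\left(-1,k{\left(-5 \right)} \right)} \right)} = 81 \left(-5\right) = -405$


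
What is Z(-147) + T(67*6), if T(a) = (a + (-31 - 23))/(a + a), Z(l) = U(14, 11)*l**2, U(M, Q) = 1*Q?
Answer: 15925862/67 ≈ 2.3770e+5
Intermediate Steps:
U(M, Q) = Q
Z(l) = 11*l**2
T(a) = (-54 + a)/(2*a) (T(a) = (a - 54)/((2*a)) = (-54 + a)*(1/(2*a)) = (-54 + a)/(2*a))
Z(-147) + T(67*6) = 11*(-147)**2 + (-54 + 67*6)/(2*((67*6))) = 11*21609 + (1/2)*(-54 + 402)/402 = 237699 + (1/2)*(1/402)*348 = 237699 + 29/67 = 15925862/67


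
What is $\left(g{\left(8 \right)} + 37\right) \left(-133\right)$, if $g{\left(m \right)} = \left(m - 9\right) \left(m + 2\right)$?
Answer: $-3591$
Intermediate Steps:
$g{\left(m \right)} = \left(-9 + m\right) \left(2 + m\right)$
$\left(g{\left(8 \right)} + 37\right) \left(-133\right) = \left(\left(-18 + 8^{2} - 56\right) + 37\right) \left(-133\right) = \left(\left(-18 + 64 - 56\right) + 37\right) \left(-133\right) = \left(-10 + 37\right) \left(-133\right) = 27 \left(-133\right) = -3591$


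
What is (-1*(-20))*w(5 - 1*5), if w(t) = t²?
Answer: 0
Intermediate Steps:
(-1*(-20))*w(5 - 1*5) = (-1*(-20))*(5 - 1*5)² = 20*(5 - 5)² = 20*0² = 20*0 = 0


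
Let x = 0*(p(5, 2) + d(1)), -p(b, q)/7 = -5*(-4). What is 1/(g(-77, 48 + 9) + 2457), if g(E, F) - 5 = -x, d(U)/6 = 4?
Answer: 1/2462 ≈ 0.00040617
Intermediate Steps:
d(U) = 24 (d(U) = 6*4 = 24)
p(b, q) = -140 (p(b, q) = -(-35)*(-4) = -7*20 = -140)
x = 0 (x = 0*(-140 + 24) = 0*(-116) = 0)
g(E, F) = 5 (g(E, F) = 5 - 1*0 = 5 + 0 = 5)
1/(g(-77, 48 + 9) + 2457) = 1/(5 + 2457) = 1/2462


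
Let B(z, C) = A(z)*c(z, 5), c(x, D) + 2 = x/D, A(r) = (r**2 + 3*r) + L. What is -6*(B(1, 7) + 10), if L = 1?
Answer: -6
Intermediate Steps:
A(r) = 1 + r**2 + 3*r (A(r) = (r**2 + 3*r) + 1 = 1 + r**2 + 3*r)
c(x, D) = -2 + x/D
B(z, C) = (-2 + z/5)*(1 + z**2 + 3*z) (B(z, C) = (1 + z**2 + 3*z)*(-2 + z/5) = (-2 + z/5)*(1 + z**2 + 3*z))
-6*(B(1, 7) + 10) = -6*((-10 + 1)*(1 + 1**2 + 3*1)/5 + 10) = -6*((1/5)*(-9)*(1 + 1 + 3) + 10) = -6*((1/5)*(-9)*5 + 10) = -6*(-9 + 10) = -6*1 = -6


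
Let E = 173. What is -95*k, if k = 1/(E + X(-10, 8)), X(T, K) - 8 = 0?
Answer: -95/181 ≈ -0.52486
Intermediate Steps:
X(T, K) = 8 (X(T, K) = 8 + 0 = 8)
k = 1/181 (k = 1/(173 + 8) = 1/181 ≈ 0.0055249)
-95*k = -95*1/181 = -95/181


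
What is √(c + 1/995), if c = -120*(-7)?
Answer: √831621995/995 ≈ 28.983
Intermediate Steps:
c = 840 (c = -8*(-105) = 840)
√(c + 1/995) = √(840 + 1/995) = √(835801/995) = √831621995/995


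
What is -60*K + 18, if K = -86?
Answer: 5178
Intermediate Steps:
-60*K + 18 = -60*(-86) + 18 = 5160 + 18 = 5178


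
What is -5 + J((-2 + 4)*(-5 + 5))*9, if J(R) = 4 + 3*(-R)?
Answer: 31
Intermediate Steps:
J(R) = 4 - 3*R
-5 + J((-2 + 4)*(-5 + 5))*9 = -5 + (4 - 3*(-2 + 4)*(-5 + 5))*9 = -5 + (4 - 6*0)*9 = -5 + (4 - 3*0)*9 = -5 + (4 + 0)*9 = -5 + 4*9 = -5 + 36 = 31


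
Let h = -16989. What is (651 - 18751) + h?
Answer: -35089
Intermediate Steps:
(651 - 18751) + h = (651 - 18751) - 16989 = -18100 - 16989 = -35089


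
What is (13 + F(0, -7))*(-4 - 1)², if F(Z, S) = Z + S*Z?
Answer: 325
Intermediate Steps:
(13 + F(0, -7))*(-4 - 1)² = (13 + 0*(1 - 7))*(-4 - 1)² = (13 + 0*(-6))*(-5)² = (13 + 0)*25 = 13*25 = 325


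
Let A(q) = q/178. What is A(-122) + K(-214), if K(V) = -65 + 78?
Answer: 1096/89 ≈ 12.315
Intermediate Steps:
K(V) = 13
A(q) = q/178 (A(q) = q*(1/178) = q/178)
A(-122) + K(-214) = (1/178)*(-122) + 13 = -61/89 + 13 = 1096/89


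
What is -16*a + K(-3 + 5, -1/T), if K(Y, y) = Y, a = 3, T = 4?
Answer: -46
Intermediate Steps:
-16*a + K(-3 + 5, -1/T) = -16*3 + (-3 + 5) = -48 + 2 = -46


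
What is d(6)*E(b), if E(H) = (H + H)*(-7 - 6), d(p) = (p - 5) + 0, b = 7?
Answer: -182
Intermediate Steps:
d(p) = -5 + p (d(p) = (-5 + p) + 0 = -5 + p)
E(H) = -26*H (E(H) = (2*H)*(-13) = -26*H)
d(6)*E(b) = (-5 + 6)*(-26*7) = 1*(-182) = -182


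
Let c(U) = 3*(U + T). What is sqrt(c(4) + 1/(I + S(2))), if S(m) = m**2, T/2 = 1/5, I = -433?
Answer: sqrt(60722805)/2145 ≈ 3.6329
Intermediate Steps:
T = 2/5 (T = 2*(1/5) = 2/5 ≈ 0.40000)
c(U) = 6/5 + 3*U (c(U) = 3*(U + 2/5) = 3*(2/5 + U) = 6/5 + 3*U)
sqrt(c(4) + 1/(I + S(2))) = sqrt((6/5 + 3*4) + 1/(-433 + 2**2)) = sqrt((6/5 + 12) + 1/(-433 + 4)) = sqrt(66/5 + 1/(-429)) = sqrt(66/5 - 1/429) = sqrt(28309/2145) = sqrt(60722805)/2145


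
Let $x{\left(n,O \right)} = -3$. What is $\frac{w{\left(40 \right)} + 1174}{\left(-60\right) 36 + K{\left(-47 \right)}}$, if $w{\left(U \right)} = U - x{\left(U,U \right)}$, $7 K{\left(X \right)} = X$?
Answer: $- \frac{8519}{15167} \approx -0.56168$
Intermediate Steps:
$K{\left(X \right)} = \frac{X}{7}$
$w{\left(U \right)} = 3 + U$ ($w{\left(U \right)} = U - -3 = U + 3 = 3 + U$)
$\frac{w{\left(40 \right)} + 1174}{\left(-60\right) 36 + K{\left(-47 \right)}} = \frac{\left(3 + 40\right) + 1174}{\left(-60\right) 36 + \frac{1}{7} \left(-47\right)} = \frac{43 + 1174}{-2160 - \frac{47}{7}} = \frac{1217}{- \frac{15167}{7}} = 1217 \left(- \frac{7}{15167}\right) = - \frac{8519}{15167}$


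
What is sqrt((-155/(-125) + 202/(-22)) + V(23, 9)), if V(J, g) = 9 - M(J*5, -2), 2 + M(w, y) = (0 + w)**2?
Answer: I*sqrt(39996374)/55 ≈ 114.99*I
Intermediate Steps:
M(w, y) = -2 + w**2 (M(w, y) = -2 + (0 + w)**2 = -2 + w**2)
V(J, g) = 11 - 25*J**2 (V(J, g) = 9 - (-2 + (J*5)**2) = 9 - (-2 + (5*J)**2) = 9 - (-2 + 25*J**2) = 9 + (2 - 25*J**2) = 11 - 25*J**2)
sqrt((-155/(-125) + 202/(-22)) + V(23, 9)) = sqrt((-155/(-125) + 202/(-22)) + (11 - 25*23**2)) = sqrt((-155*(-1/125) + 202*(-1/22)) + (11 - 25*529)) = sqrt((31/25 - 101/11) + (11 - 13225)) = sqrt(-2184/275 - 13214) = sqrt(-3636034/275) = I*sqrt(39996374)/55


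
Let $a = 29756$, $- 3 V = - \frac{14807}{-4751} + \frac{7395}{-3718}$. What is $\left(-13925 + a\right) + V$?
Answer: $\frac{838906786693}{52992654} \approx 15831.0$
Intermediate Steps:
$V = - \frac{19918781}{52992654}$ ($V = - \frac{- \frac{14807}{-4751} + \frac{7395}{-3718}}{3} = - \frac{\left(-14807\right) \left(- \frac{1}{4751}\right) + 7395 \left(- \frac{1}{3718}\right)}{3} = - \frac{\frac{14807}{4751} - \frac{7395}{3718}}{3} = \left(- \frac{1}{3}\right) \frac{19918781}{17664218} = - \frac{19918781}{52992654} \approx -0.37588$)
$\left(-13925 + a\right) + V = \left(-13925 + 29756\right) - \frac{19918781}{52992654} = 15831 - \frac{19918781}{52992654} = \frac{838906786693}{52992654}$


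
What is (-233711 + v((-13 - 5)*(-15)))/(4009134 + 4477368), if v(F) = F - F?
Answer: -8059/292638 ≈ -0.027539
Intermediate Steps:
v(F) = 0
(-233711 + v((-13 - 5)*(-15)))/(4009134 + 4477368) = (-233711 + 0)/(4009134 + 4477368) = -233711/8486502 = -233711*1/8486502 = -8059/292638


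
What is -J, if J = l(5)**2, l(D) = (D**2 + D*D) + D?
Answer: -3025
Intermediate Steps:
l(D) = D + 2*D**2 (l(D) = (D**2 + D**2) + D = 2*D**2 + D = D + 2*D**2)
J = 3025 (J = (5*(1 + 2*5))**2 = (5*(1 + 10))**2 = (5*11)**2 = 55**2 = 3025)
-J = -1*3025 = -3025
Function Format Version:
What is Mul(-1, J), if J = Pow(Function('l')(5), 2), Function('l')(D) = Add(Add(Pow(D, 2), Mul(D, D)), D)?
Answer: -3025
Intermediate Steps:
Function('l')(D) = Add(D, Mul(2, Pow(D, 2))) (Function('l')(D) = Add(Add(Pow(D, 2), Pow(D, 2)), D) = Add(Mul(2, Pow(D, 2)), D) = Add(D, Mul(2, Pow(D, 2))))
J = 3025 (J = Pow(Mul(5, Add(1, Mul(2, 5))), 2) = Pow(Mul(5, Add(1, 10)), 2) = Pow(Mul(5, 11), 2) = Pow(55, 2) = 3025)
Mul(-1, J) = Mul(-1, 3025) = -3025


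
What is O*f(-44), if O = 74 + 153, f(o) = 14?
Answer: 3178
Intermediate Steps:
O = 227
O*f(-44) = 227*14 = 3178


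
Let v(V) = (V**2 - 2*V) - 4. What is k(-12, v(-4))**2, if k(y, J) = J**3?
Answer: 64000000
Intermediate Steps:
v(V) = -4 + V**2 - 2*V
k(-12, v(-4))**2 = ((-4 + (-4)**2 - 2*(-4))**3)**2 = ((-4 + 16 + 8)**3)**2 = (20**3)**2 = 8000**2 = 64000000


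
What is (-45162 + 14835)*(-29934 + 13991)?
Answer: 483503361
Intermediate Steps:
(-45162 + 14835)*(-29934 + 13991) = -30327*(-15943) = 483503361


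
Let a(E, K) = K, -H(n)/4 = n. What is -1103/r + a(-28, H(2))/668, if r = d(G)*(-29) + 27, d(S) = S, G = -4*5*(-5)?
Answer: 178455/479791 ≈ 0.37194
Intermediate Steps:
H(n) = -4*n
G = 100 (G = -20*(-5) = 100)
r = -2873 (r = 100*(-29) + 27 = -2900 + 27 = -2873)
-1103/r + a(-28, H(2))/668 = -1103/(-2873) - 4*2/668 = -1103*(-1/2873) - 8*1/668 = 1103/2873 - 2/167 = 178455/479791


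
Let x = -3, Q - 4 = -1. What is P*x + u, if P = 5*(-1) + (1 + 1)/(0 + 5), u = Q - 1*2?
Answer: 74/5 ≈ 14.800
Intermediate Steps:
Q = 3 (Q = 4 - 1 = 3)
u = 1 (u = 3 - 1*2 = 3 - 2 = 1)
P = -23/5 (P = -5 + 2/5 = -5 + 2*(⅕) = -5 + ⅖ = -23/5 ≈ -4.6000)
P*x + u = -23/5*(-3) + 1 = 69/5 + 1 = 74/5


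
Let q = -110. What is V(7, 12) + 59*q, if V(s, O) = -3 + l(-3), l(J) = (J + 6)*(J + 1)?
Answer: -6499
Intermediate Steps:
l(J) = (1 + J)*(6 + J) (l(J) = (6 + J)*(1 + J) = (1 + J)*(6 + J))
V(s, O) = -9 (V(s, O) = -3 + (6 + (-3)² + 7*(-3)) = -3 + (6 + 9 - 21) = -3 - 6 = -9)
V(7, 12) + 59*q = -9 + 59*(-110) = -9 - 6490 = -6499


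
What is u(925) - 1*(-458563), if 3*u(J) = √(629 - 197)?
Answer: 458563 + 4*√3 ≈ 4.5857e+5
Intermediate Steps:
u(J) = 4*√3 (u(J) = √(629 - 197)/3 = √432/3 = (12*√3)/3 = 4*√3)
u(925) - 1*(-458563) = 4*√3 - 1*(-458563) = 4*√3 + 458563 = 458563 + 4*√3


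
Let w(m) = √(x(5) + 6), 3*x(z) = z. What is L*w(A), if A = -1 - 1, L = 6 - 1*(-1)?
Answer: 7*√69/3 ≈ 19.382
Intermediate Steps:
L = 7 (L = 6 + 1 = 7)
x(z) = z/3
A = -2
w(m) = √69/3 (w(m) = √((⅓)*5 + 6) = √(5/3 + 6) = √(23/3) = √69/3)
L*w(A) = 7*(√69/3) = 7*√69/3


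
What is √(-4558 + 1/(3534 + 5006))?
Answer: I*√83105556065/4270 ≈ 67.513*I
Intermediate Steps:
√(-4558 + 1/(3534 + 5006)) = √(-4558 + 1/8540) = √(-38925319/8540) = I*√83105556065/4270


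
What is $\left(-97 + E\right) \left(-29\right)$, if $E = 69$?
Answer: $812$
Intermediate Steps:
$\left(-97 + E\right) \left(-29\right) = \left(-97 + 69\right) \left(-29\right) = \left(-28\right) \left(-29\right) = 812$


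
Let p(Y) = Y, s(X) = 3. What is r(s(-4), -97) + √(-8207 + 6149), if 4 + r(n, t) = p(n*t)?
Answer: -295 + 7*I*√42 ≈ -295.0 + 45.365*I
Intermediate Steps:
r(n, t) = -4 + n*t
r(s(-4), -97) + √(-8207 + 6149) = (-4 + 3*(-97)) + √(-8207 + 6149) = (-4 - 291) + √(-2058) = -295 + 7*I*√42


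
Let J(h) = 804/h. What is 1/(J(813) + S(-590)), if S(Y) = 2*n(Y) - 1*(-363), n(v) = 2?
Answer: 271/99725 ≈ 0.0027175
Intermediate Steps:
S(Y) = 367 (S(Y) = 2*2 - 1*(-363) = 4 + 363 = 367)
1/(J(813) + S(-590)) = 1/(804/813 + 367) = 1/(804*(1/813) + 367) = 1/(268/271 + 367) = 1/(99725/271) = 271/99725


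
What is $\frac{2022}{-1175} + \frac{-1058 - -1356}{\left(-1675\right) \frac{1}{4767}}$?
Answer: $- \frac{66902076}{78725} \approx -849.82$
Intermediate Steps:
$\frac{2022}{-1175} + \frac{-1058 - -1356}{\left(-1675\right) \frac{1}{4767}} = 2022 \left(- \frac{1}{1175}\right) + \frac{-1058 + 1356}{\left(-1675\right) \frac{1}{4767}} = - \frac{2022}{1175} + \frac{298}{- \frac{1675}{4767}} = - \frac{2022}{1175} + 298 \left(- \frac{4767}{1675}\right) = - \frac{2022}{1175} - \frac{1420566}{1675} = - \frac{66902076}{78725}$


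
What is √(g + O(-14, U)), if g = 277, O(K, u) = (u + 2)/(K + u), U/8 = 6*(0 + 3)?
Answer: √1175070/65 ≈ 16.677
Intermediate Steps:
U = 144 (U = 8*(6*(0 + 3)) = 8*(6*3) = 8*18 = 144)
O(K, u) = (2 + u)/(K + u)
√(g + O(-14, U)) = √(277 + (2 + 144)/(-14 + 144)) = √(277 + 146/130) = √(277 + (1/130)*146) = √(277 + 73/65) = √(18078/65) = √1175070/65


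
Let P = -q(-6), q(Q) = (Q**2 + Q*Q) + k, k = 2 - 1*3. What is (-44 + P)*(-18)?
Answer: 2070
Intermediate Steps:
k = -1 (k = 2 - 3 = -1)
q(Q) = -1 + 2*Q**2 (q(Q) = (Q**2 + Q*Q) - 1 = (Q**2 + Q**2) - 1 = 2*Q**2 - 1 = -1 + 2*Q**2)
P = -71 (P = -(-1 + 2*(-6)**2) = -(-1 + 2*36) = -(-1 + 72) = -1*71 = -71)
(-44 + P)*(-18) = (-44 - 71)*(-18) = -115*(-18) = 2070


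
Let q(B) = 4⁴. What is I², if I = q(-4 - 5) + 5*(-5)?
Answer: 53361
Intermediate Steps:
q(B) = 256
I = 231 (I = 256 + 5*(-5) = 256 - 25 = 231)
I² = 231² = 53361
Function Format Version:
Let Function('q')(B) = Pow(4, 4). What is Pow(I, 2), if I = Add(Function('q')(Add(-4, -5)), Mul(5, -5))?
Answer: 53361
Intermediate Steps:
Function('q')(B) = 256
I = 231 (I = Add(256, Mul(5, -5)) = Add(256, -25) = 231)
Pow(I, 2) = Pow(231, 2) = 53361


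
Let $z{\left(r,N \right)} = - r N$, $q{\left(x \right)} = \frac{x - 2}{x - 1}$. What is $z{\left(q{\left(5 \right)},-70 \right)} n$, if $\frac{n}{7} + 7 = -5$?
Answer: $-4410$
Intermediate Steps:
$q{\left(x \right)} = \frac{-2 + x}{-1 + x}$
$z{\left(r,N \right)} = - N r$
$n = -84$ ($n = -49 + 7 \left(-5\right) = -49 - 35 = -84$)
$z{\left(q{\left(5 \right)},-70 \right)} n = \left(-1\right) \left(-70\right) \frac{-2 + 5}{-1 + 5} \left(-84\right) = \left(-1\right) \left(-70\right) \frac{1}{4} \cdot 3 \left(-84\right) = \left(-1\right) \left(-70\right) \frac{3}{4} \left(-84\right) = \frac{105}{2} \left(-84\right) = -4410$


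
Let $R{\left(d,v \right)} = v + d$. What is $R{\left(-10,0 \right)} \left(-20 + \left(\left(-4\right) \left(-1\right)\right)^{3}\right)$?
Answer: $-440$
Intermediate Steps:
$R{\left(d,v \right)} = d + v$
$R{\left(-10,0 \right)} \left(-20 + \left(\left(-4\right) \left(-1\right)\right)^{3}\right) = \left(-10 + 0\right) \left(-20 + \left(\left(-4\right) \left(-1\right)\right)^{3}\right) = - 10 \left(-20 + 4^{3}\right) = - 10 \left(-20 + 64\right) = \left(-10\right) 44 = -440$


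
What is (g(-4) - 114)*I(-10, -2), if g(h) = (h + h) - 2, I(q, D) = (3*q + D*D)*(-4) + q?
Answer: -11656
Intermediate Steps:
I(q, D) = -11*q - 4*D² (I(q, D) = (3*q + D²)*(-4) + q = (D² + 3*q)*(-4) + q = (-12*q - 4*D²) + q = -11*q - 4*D²)
g(h) = -2 + 2*h (g(h) = 2*h - 2 = -2 + 2*h)
(g(-4) - 114)*I(-10, -2) = ((-2 + 2*(-4)) - 114)*(-11*(-10) - 4*(-2)²) = ((-2 - 8) - 114)*(110 - 4*4) = (-10 - 114)*(110 - 16) = -124*94 = -11656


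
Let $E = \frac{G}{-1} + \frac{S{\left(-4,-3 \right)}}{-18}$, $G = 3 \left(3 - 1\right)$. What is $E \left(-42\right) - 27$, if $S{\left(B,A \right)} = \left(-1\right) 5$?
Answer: $\frac{640}{3} \approx 213.33$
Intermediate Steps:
$S{\left(B,A \right)} = -5$
$G = 6$ ($G = 3 \cdot 2 = 6$)
$E = - \frac{103}{18}$ ($E = \frac{6}{-1} - \frac{5}{-18} = 6 \left(-1\right) - - \frac{5}{18} = -6 + \frac{5}{18} = - \frac{103}{18} \approx -5.7222$)
$E \left(-42\right) - 27 = \left(- \frac{103}{18}\right) \left(-42\right) - 27 = \frac{721}{3} - 27 = \frac{640}{3}$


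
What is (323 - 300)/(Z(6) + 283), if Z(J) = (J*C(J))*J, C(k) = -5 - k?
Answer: -23/113 ≈ -0.20354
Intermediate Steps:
Z(J) = J²*(-5 - J) (Z(J) = (J*(-5 - J))*J = J²*(-5 - J))
(323 - 300)/(Z(6) + 283) = (323 - 300)/(6²*(-5 - 1*6) + 283) = 23/(36*(-5 - 6) + 283) = 23/(36*(-11) + 283) = 23/(-396 + 283) = 23/(-113) = 23*(-1/113) = -23/113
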